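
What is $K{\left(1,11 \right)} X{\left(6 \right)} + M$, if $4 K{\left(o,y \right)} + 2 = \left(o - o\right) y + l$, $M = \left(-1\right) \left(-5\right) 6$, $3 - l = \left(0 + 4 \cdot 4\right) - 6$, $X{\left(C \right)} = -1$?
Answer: $\frac{129}{4} \approx 32.25$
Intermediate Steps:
$l = -7$ ($l = 3 - \left(\left(0 + 4 \cdot 4\right) - 6\right) = 3 - \left(\left(0 + 16\right) - 6\right) = 3 - \left(16 - 6\right) = 3 - 10 = -7$)
$M = 30$ ($M = 5 \cdot 6 = 30$)
$K{\left(o,y \right)} = - \frac{9}{4}$ ($K{\left(o,y \right)} = - \frac{1}{2} + \frac{\left(o - o\right) y - 7}{4} = - \frac{1}{2} + \frac{0 y - 7}{4} = - \frac{1}{2} + \frac{0 - 7}{4} = - \frac{1}{2} + \frac{1}{4} \left(-7\right) = - \frac{1}{2} - \frac{7}{4} = - \frac{9}{4}$)
$K{\left(1,11 \right)} X{\left(6 \right)} + M = \left(- \frac{9}{4}\right) \left(-1\right) + 30 = \frac{9}{4} + 30 = \frac{129}{4}$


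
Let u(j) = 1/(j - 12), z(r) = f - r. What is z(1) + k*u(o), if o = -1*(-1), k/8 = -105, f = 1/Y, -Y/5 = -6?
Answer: 24881/330 ≈ 75.397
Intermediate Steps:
Y = 30 (Y = -5*(-6) = 30)
f = 1/30 ≈ 0.033333
k = -840 (k = 8*(-105) = -840)
z(r) = 1/30 - r
o = 1
u(j) = 1/(-12 + j)
z(1) + k*u(o) = (1/30 - 1*1) - 840/(-12 + 1) = (1/30 - 1) - 840/(-11) = -29/30 - 840*(-1/11) = -29/30 + 840/11 = 24881/330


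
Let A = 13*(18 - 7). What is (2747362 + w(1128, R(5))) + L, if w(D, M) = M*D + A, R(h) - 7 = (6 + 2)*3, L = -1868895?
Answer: 913578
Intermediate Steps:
A = 143 (A = 13*11 = 143)
R(h) = 31 (R(h) = 7 + (6 + 2)*3 = 7 + 8*3 = 7 + 24 = 31)
w(D, M) = 143 + D*M (w(D, M) = M*D + 143 = D*M + 143 = 143 + D*M)
(2747362 + w(1128, R(5))) + L = (2747362 + (143 + 1128*31)) - 1868895 = (2747362 + (143 + 34968)) - 1868895 = (2747362 + 35111) - 1868895 = 2782473 - 1868895 = 913578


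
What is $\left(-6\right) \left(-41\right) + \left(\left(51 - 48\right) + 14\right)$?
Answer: $263$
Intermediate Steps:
$\left(-6\right) \left(-41\right) + \left(\left(51 - 48\right) + 14\right) = 246 + \left(3 + 14\right) = 246 + 17 = 263$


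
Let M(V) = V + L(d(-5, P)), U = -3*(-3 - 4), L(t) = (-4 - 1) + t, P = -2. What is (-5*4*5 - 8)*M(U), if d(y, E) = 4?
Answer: -2160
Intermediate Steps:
L(t) = -5 + t
U = 21 (U = -3*(-7) = 21)
M(V) = -1 + V (M(V) = V + (-5 + 4) = V - 1 = -1 + V)
(-5*4*5 - 8)*M(U) = (-5*4*5 - 8)*(-1 + 21) = (-20*5 - 8)*20 = (-100 - 8)*20 = -108*20 = -2160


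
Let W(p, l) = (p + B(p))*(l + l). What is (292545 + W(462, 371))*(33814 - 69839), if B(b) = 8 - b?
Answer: -10752778025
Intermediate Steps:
W(p, l) = 16*l (W(p, l) = (p + (8 - p))*(l + l) = 8*(2*l) = 16*l)
(292545 + W(462, 371))*(33814 - 69839) = (292545 + 16*371)*(33814 - 69839) = (292545 + 5936)*(-36025) = 298481*(-36025) = -10752778025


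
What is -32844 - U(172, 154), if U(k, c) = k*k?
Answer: -62428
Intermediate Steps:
U(k, c) = k²
-32844 - U(172, 154) = -32844 - 1*172² = -32844 - 1*29584 = -32844 - 29584 = -62428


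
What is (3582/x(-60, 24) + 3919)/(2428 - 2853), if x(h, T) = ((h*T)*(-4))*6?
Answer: -7524679/816000 ≈ -9.2214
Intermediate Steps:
x(h, T) = -24*T*h (x(h, T) = ((T*h)*(-4))*6 = -4*T*h*6 = -24*T*h)
(3582/x(-60, 24) + 3919)/(2428 - 2853) = (3582/((-24*24*(-60))) + 3919)/(2428 - 2853) = (3582/34560 + 3919)/(-425) = (3582*(1/34560) + 3919)*(-1/425) = (199/1920 + 3919)*(-1/425) = (7524679/1920)*(-1/425) = -7524679/816000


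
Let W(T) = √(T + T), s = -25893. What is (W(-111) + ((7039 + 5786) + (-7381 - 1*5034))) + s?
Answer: -25483 + I*√222 ≈ -25483.0 + 14.9*I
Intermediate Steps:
W(T) = √2*√T (W(T) = √(2*T) = √2*√T)
(W(-111) + ((7039 + 5786) + (-7381 - 1*5034))) + s = (√2*√(-111) + ((7039 + 5786) + (-7381 - 1*5034))) - 25893 = (√2*(I*√111) + (12825 + (-7381 - 5034))) - 25893 = (I*√222 + (12825 - 12415)) - 25893 = (I*√222 + 410) - 25893 = (410 + I*√222) - 25893 = -25483 + I*√222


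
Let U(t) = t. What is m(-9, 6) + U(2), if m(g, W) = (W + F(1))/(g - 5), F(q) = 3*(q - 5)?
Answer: 17/7 ≈ 2.4286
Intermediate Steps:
F(q) = -15 + 3*q (F(q) = 3*(-5 + q) = -15 + 3*q)
m(g, W) = (-12 + W)/(-5 + g) (m(g, W) = (W + (-15 + 3*1))/(g - 5) = (W + (-15 + 3))/(-5 + g) = (W - 12)/(-5 + g) = (-12 + W)/(-5 + g))
m(-9, 6) + U(2) = (-12 + 6)/(-5 - 9) + 2 = -6/(-14) + 2 = -1/14*(-6) + 2 = 3/7 + 2 = 17/7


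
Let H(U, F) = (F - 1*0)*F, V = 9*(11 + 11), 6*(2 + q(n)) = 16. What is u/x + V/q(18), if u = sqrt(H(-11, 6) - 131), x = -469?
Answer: 297 - I*sqrt(95)/469 ≈ 297.0 - 0.020782*I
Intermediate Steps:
q(n) = 2/3 (q(n) = -2 + (1/6)*16 = -2 + 8/3 = 2/3)
V = 198 (V = 9*22 = 198)
H(U, F) = F**2 (H(U, F) = (F + 0)*F = F*F = F**2)
u = I*sqrt(95) (u = sqrt(6**2 - 131) = sqrt(36 - 131) = sqrt(-95) = I*sqrt(95) ≈ 9.7468*I)
u/x + V/q(18) = (I*sqrt(95))/(-469) + 198/(2/3) = (I*sqrt(95))*(-1/469) + 198*(3/2) = -I*sqrt(95)/469 + 297 = 297 - I*sqrt(95)/469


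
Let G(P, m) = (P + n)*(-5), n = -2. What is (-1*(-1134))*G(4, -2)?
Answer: -11340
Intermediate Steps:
G(P, m) = 10 - 5*P (G(P, m) = (P - 2)*(-5) = (-2 + P)*(-5) = 10 - 5*P)
(-1*(-1134))*G(4, -2) = (-1*(-1134))*(10 - 5*4) = 1134*(10 - 20) = 1134*(-10) = -11340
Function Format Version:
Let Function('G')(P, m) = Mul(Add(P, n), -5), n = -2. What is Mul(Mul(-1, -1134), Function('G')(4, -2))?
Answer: -11340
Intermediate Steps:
Function('G')(P, m) = Add(10, Mul(-5, P)) (Function('G')(P, m) = Mul(Add(P, -2), -5) = Mul(Add(-2, P), -5) = Add(10, Mul(-5, P)))
Mul(Mul(-1, -1134), Function('G')(4, -2)) = Mul(Mul(-1, -1134), Add(10, Mul(-5, 4))) = Mul(1134, Add(10, -20)) = Mul(1134, -10) = -11340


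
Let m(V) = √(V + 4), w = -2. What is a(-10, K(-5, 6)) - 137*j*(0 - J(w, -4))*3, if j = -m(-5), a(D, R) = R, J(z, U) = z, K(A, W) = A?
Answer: -5 + 822*I ≈ -5.0 + 822.0*I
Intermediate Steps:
m(V) = √(4 + V)
j = -I (j = -√(4 - 5) = -√(-1) = -I ≈ -1.0*I)
a(-10, K(-5, 6)) - 137*j*(0 - J(w, -4))*3 = -5 - 137*(-I)*(0 - 1*(-2))*3 = -5 - 137*(-I)*(0 + 2)*3 = -5 - 137*-I*2*3 = -5 - 137*(-2*I)*3 = -5 - (-822)*I = -5 + 822*I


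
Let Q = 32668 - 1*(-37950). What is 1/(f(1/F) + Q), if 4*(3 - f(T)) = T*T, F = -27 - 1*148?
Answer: 122500/8651072499 ≈ 1.4160e-5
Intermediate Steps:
F = -175 (F = -27 - 148 = -175)
f(T) = 3 - T**2/4 (f(T) = 3 - T*T/4 = 3 - T**2/4)
Q = 70618 (Q = 32668 + 37950 = 70618)
1/(f(1/F) + Q) = 1/((3 - (1/(-175))**2/4) + 70618) = 1/((3 - (-1/175)**2/4) + 70618) = 1/((3 - 1/4*1/30625) + 70618) = 1/((3 - 1/122500) + 70618) = 1/(367499/122500 + 70618) = 1/(8651072499/122500) = 122500/8651072499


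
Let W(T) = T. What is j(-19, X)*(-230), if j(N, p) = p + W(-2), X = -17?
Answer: 4370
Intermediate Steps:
j(N, p) = -2 + p (j(N, p) = p - 2 = -2 + p)
j(-19, X)*(-230) = (-2 - 17)*(-230) = -19*(-230) = 4370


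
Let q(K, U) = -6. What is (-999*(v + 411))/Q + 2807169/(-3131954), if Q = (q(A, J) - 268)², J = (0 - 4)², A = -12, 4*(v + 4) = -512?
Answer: -541846185339/117567289252 ≈ -4.6088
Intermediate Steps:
v = -132 (v = -4 + (¼)*(-512) = -4 - 128 = -132)
J = 16 (J = (-4)² = 16)
Q = 75076 (Q = (-6 - 268)² = (-274)² = 75076)
(-999*(v + 411))/Q + 2807169/(-3131954) = -999*(-132 + 411)/75076 + 2807169/(-3131954) = -999*279*(1/75076) + 2807169*(-1/3131954) = -278721*1/75076 - 2807169/3131954 = -278721/75076 - 2807169/3131954 = -541846185339/117567289252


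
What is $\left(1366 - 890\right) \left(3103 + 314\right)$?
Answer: $1626492$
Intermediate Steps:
$\left(1366 - 890\right) \left(3103 + 314\right) = 476 \cdot 3417 = 1626492$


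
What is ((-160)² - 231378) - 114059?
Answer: -319837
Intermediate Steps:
((-160)² - 231378) - 114059 = (25600 - 231378) - 114059 = -205778 - 114059 = -319837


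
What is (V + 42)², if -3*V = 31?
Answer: 9025/9 ≈ 1002.8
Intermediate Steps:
V = -31/3 (V = -⅓*31 = -31/3 ≈ -10.333)
(V + 42)² = (-31/3 + 42)² = (95/3)² = 9025/9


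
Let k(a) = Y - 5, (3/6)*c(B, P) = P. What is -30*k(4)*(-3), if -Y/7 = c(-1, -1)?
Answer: 810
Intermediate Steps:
c(B, P) = 2*P
Y = 14 (Y = -14*(-1) = -7*(-2) = 14)
k(a) = 9 (k(a) = 14 - 5 = 9)
-30*k(4)*(-3) = -30*9*(-3) = -270*(-3) = 810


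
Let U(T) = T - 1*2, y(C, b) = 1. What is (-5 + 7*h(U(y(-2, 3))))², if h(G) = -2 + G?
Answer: 676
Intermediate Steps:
U(T) = -2 + T (U(T) = T - 2 = -2 + T)
(-5 + 7*h(U(y(-2, 3))))² = (-5 + 7*(-2 + (-2 + 1)))² = (-5 + 7*(-2 - 1))² = (-5 + 7*(-3))² = (-5 - 21)² = (-26)² = 676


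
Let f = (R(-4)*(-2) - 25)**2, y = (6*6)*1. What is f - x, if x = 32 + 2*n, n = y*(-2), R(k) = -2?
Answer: 553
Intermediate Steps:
y = 36 (y = 36*1 = 36)
n = -72 (n = 36*(-2) = -72)
f = 441 (f = (-2*(-2) - 25)**2 = (4 - 25)**2 = (-21)**2 = 441)
x = -112 (x = 32 + 2*(-72) = 32 - 144 = -112)
f - x = 441 - 1*(-112) = 441 + 112 = 553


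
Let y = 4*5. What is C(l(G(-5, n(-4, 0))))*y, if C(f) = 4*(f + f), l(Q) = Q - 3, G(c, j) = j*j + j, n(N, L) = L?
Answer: -480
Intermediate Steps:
G(c, j) = j + j**2 (G(c, j) = j**2 + j = j + j**2)
l(Q) = -3 + Q
y = 20
C(f) = 8*f (C(f) = 4*(2*f) = 8*f)
C(l(G(-5, n(-4, 0))))*y = (8*(-3 + 0*(1 + 0)))*20 = (8*(-3 + 0*1))*20 = (8*(-3 + 0))*20 = (8*(-3))*20 = -24*20 = -480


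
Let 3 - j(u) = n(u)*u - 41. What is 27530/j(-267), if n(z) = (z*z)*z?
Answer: -27530/5082121477 ≈ -5.4170e-6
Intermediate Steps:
n(z) = z³ (n(z) = z²*z = z³)
j(u) = 44 - u⁴ (j(u) = 3 - (u³*u - 41) = 3 - (u⁴ - 41) = 3 - (-41 + u⁴) = 3 + (41 - u⁴) = 44 - u⁴)
27530/j(-267) = 27530/(44 - 1*(-267)⁴) = 27530/(44 - 1*5082121521) = 27530/(44 - 5082121521) = 27530/(-5082121477) = 27530*(-1/5082121477) = -27530/5082121477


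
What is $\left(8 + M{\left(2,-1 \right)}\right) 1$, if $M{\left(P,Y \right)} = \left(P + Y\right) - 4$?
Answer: $5$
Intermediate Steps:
$M{\left(P,Y \right)} = -4 + P + Y$
$\left(8 + M{\left(2,-1 \right)}\right) 1 = \left(8 - 3\right) 1 = 5 \cdot 1 = 5$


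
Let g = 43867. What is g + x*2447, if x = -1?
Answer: 41420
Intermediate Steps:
g + x*2447 = 43867 - 1*2447 = 43867 - 2447 = 41420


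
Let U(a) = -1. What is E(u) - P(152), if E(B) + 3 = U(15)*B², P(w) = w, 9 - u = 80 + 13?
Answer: -7211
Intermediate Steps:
u = -84 (u = 9 - (80 + 13) = 9 - 1*93 = 9 - 93 = -84)
E(B) = -3 - B²
E(u) - P(152) = (-3 - 1*(-84)²) - 1*152 = (-3 - 1*7056) - 152 = (-3 - 7056) - 152 = -7059 - 152 = -7211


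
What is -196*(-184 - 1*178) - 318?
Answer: 70634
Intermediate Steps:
-196*(-184 - 1*178) - 318 = -196*(-184 - 178) - 318 = -196*(-362) - 318 = 70952 - 318 = 70634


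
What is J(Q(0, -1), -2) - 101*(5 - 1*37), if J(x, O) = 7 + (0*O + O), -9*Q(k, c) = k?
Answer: 3237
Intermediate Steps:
Q(k, c) = -k/9
J(x, O) = 7 + O (J(x, O) = 7 + (0 + O) = 7 + O)
J(Q(0, -1), -2) - 101*(5 - 1*37) = (7 - 2) - 101*(5 - 1*37) = 5 - 101*(5 - 37) = 5 - 101*(-32) = 5 + 3232 = 3237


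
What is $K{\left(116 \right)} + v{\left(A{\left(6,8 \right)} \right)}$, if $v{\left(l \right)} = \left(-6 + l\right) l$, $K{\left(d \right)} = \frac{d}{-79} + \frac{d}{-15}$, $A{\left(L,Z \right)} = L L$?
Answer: $\frac{1268896}{1185} \approx 1070.8$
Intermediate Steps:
$A{\left(L,Z \right)} = L^{2}$
$K{\left(d \right)} = - \frac{94 d}{1185}$ ($K{\left(d \right)} = d \left(- \frac{1}{79}\right) + d \left(- \frac{1}{15}\right) = - \frac{d}{79} - \frac{d}{15} = - \frac{94 d}{1185}$)
$v{\left(l \right)} = l \left(-6 + l\right)$
$K{\left(116 \right)} + v{\left(A{\left(6,8 \right)} \right)} = \left(- \frac{94}{1185}\right) 116 + 6^{2} \left(-6 + 6^{2}\right) = - \frac{10904}{1185} + 36 \left(-6 + 36\right) = - \frac{10904}{1185} + 36 \cdot 30 = - \frac{10904}{1185} + 1080 = \frac{1268896}{1185}$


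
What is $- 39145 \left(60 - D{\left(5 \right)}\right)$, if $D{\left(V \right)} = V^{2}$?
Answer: $-1370075$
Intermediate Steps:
$- 39145 \left(60 - D{\left(5 \right)}\right) = - 39145 \left(60 - 5^{2}\right) = - 39145 \left(60 - 25\right) = \left(-39145\right) 35 = -1370075$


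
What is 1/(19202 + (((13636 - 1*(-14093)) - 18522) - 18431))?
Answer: 1/9978 ≈ 0.00010022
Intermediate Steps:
1/(19202 + (((13636 - 1*(-14093)) - 18522) - 18431)) = 1/(19202 + (((13636 + 14093) - 18522) - 18431)) = 1/(19202 + ((27729 - 18522) - 18431)) = 1/(19202 + (9207 - 18431)) = 1/(19202 - 9224) = 1/9978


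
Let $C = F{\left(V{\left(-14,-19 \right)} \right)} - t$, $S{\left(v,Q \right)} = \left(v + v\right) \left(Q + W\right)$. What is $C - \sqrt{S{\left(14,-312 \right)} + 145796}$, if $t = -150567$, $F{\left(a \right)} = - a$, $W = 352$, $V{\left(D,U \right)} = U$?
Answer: $150586 - 6 \sqrt{4081} \approx 1.502 \cdot 10^{5}$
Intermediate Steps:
$S{\left(v,Q \right)} = 2 v \left(352 + Q\right)$ ($S{\left(v,Q \right)} = \left(v + v\right) \left(Q + 352\right) = 2 v \left(352 + Q\right)$)
$C = 150586$ ($C = \left(-1\right) \left(-19\right) - -150567 = 19 + 150567 = 150586$)
$C - \sqrt{S{\left(14,-312 \right)} + 145796} = 150586 - \sqrt{2 \cdot 14 \left(352 - 312\right) + 145796} = 150586 - \sqrt{2 \cdot 14 \cdot 40 + 145796} = 150586 - \sqrt{1120 + 145796} = 150586 - \sqrt{146916} = 150586 - 6 \sqrt{4081}$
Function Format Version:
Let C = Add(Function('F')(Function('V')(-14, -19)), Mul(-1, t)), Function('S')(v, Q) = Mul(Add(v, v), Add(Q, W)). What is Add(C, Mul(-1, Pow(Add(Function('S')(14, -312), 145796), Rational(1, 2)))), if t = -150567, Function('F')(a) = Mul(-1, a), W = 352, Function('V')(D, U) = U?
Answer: Add(150586, Mul(-6, Pow(4081, Rational(1, 2)))) ≈ 1.5020e+5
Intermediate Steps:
Function('S')(v, Q) = Mul(2, v, Add(352, Q)) (Function('S')(v, Q) = Mul(Add(v, v), Add(Q, 352)) = Mul(Mul(2, v), Add(352, Q)) = Mul(2, v, Add(352, Q)))
C = 150586 (C = Add(Mul(-1, -19), Mul(-1, -150567)) = Add(19, 150567) = 150586)
Add(C, Mul(-1, Pow(Add(Function('S')(14, -312), 145796), Rational(1, 2)))) = Add(150586, Mul(-1, Pow(Add(Mul(2, 14, Add(352, -312)), 145796), Rational(1, 2)))) = Add(150586, Mul(-1, Pow(Add(Mul(2, 14, 40), 145796), Rational(1, 2)))) = Add(150586, Mul(-1, Pow(Add(1120, 145796), Rational(1, 2)))) = Add(150586, Mul(-1, Pow(146916, Rational(1, 2)))) = Add(150586, Mul(-1, Mul(6, Pow(4081, Rational(1, 2))))) = Add(150586, Mul(-6, Pow(4081, Rational(1, 2))))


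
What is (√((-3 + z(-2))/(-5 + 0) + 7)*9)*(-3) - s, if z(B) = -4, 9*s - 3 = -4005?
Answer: 1334/3 - 27*√210/5 ≈ 366.41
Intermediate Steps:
s = -1334/3 (s = ⅓ + (⅑)*(-4005) = ⅓ - 445 = -1334/3 ≈ -444.67)
(√((-3 + z(-2))/(-5 + 0) + 7)*9)*(-3) - s = (√((-3 - 4)/(-5 + 0) + 7)*9)*(-3) - 1*(-1334/3) = (√(-7/(-5) + 7)*9)*(-3) + 1334/3 = (√(-7*(-⅕) + 7)*9)*(-3) + 1334/3 = (√(7/5 + 7)*9)*(-3) + 1334/3 = (√(42/5)*9)*(-3) + 1334/3 = ((√210/5)*9)*(-3) + 1334/3 = (9*√210/5)*(-3) + 1334/3 = -27*√210/5 + 1334/3 = 1334/3 - 27*√210/5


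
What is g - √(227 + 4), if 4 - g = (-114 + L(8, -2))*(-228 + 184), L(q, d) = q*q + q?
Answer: -1844 - √231 ≈ -1859.2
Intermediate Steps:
L(q, d) = q + q² (L(q, d) = q² + q = q + q²)
g = -1844 (g = 4 - (-114 + 8*(1 + 8))*(-228 + 184) = 4 - (-114 + 8*9)*(-44) = 4 - (-114 + 72)*(-44) = 4 - (-42)*(-44) = 4 - 1*1848 = 4 - 1848 = -1844)
g - √(227 + 4) = -1844 - √(227 + 4) = -1844 - √231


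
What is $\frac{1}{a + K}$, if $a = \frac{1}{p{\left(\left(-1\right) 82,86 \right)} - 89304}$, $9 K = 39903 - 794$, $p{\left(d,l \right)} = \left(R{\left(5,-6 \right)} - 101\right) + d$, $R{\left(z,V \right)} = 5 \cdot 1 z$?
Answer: $\frac{805158}{3498769349} \approx 0.00023013$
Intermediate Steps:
$R{\left(z,V \right)} = 5 z$
$p{\left(d,l \right)} = -76 + d$ ($p{\left(d,l \right)} = \left(5 \cdot 5 - 101\right) + d = \left(25 - 101\right) + d = -76 + d$)
$K = \frac{39109}{9}$ ($K = \frac{39903 - 794}{9} = \frac{1}{9} \cdot 39109 = \frac{39109}{9} \approx 4345.4$)
$a = - \frac{1}{89462}$ ($a = \frac{1}{\left(-76 - 82\right) - 89304} = \frac{1}{-158 - 89304} = \frac{1}{-89462} = - \frac{1}{89462} \approx -1.1178 \cdot 10^{-5}$)
$\frac{1}{a + K} = \frac{1}{- \frac{1}{89462} + \frac{39109}{9}} = \frac{1}{\frac{3498769349}{805158}} = \frac{805158}{3498769349}$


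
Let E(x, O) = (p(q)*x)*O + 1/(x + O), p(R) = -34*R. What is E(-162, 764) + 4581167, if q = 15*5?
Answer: 192754119335/602 ≈ 3.2019e+8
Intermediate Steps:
q = 75
E(x, O) = 1/(O + x) - 2550*O*x (E(x, O) = ((-34*75)*x)*O + 1/(x + O) = (-2550*x)*O + 1/(O + x) = -2550*O*x + 1/(O + x) = 1/(O + x) - 2550*O*x)
E(-162, 764) + 4581167 = (1 - 2550*764*(-162)² - 2550*(-162)*764²)/(764 - 162) + 4581167 = (1 - 2550*764*26244 - 2550*(-162)*583696)/602 + 4581167 = (1 - 51128560800 + 241124817600)/602 + 4581167 = (1/602)*189996256801 + 4581167 = 189996256801/602 + 4581167 = 192754119335/602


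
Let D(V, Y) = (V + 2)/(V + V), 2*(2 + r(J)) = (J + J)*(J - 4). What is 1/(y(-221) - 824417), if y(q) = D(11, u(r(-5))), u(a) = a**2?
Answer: -22/18137161 ≈ -1.2130e-6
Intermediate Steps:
r(J) = -2 + J*(-4 + J) (r(J) = -2 + ((J + J)*(J - 4))/2 = -2 + ((2*J)*(-4 + J))/2 = -2 + (2*J*(-4 + J))/2 = -2 + J*(-4 + J))
D(V, Y) = (2 + V)/(2*V) (D(V, Y) = (2 + V)/((2*V)) = (2 + V)*(1/(2*V)) = (2 + V)/(2*V))
y(q) = 13/22 (y(q) = (1/2)*(2 + 11)/11 = (1/2)*(1/11)*13 = 13/22)
1/(y(-221) - 824417) = 1/(13/22 - 824417) = 1/(-18137161/22) = -22/18137161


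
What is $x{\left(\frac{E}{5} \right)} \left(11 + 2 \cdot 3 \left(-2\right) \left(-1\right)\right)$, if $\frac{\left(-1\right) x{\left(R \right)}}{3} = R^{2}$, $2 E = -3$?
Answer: $- \frac{621}{100} \approx -6.21$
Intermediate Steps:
$E = - \frac{3}{2}$ ($E = \frac{1}{2} \left(-3\right) = - \frac{3}{2} \approx -1.5$)
$x{\left(R \right)} = - 3 R^{2}$
$x{\left(\frac{E}{5} \right)} \left(11 + 2 \cdot 3 \left(-2\right) \left(-1\right)\right) = - 3 \left(- \frac{3}{2 \cdot 5}\right)^{2} \left(11 + 2 \cdot 3 \left(-2\right) \left(-1\right)\right) = - 3 \left(\left(- \frac{3}{2}\right) \frac{1}{5}\right)^{2} \left(11 + 2 \left(-6\right) \left(-1\right)\right) = - 3 \left(- \frac{3}{10}\right)^{2} \left(11 - -12\right) = \left(-3\right) \frac{9}{100} \left(11 + 12\right) = \left(- \frac{27}{100}\right) 23 = - \frac{621}{100}$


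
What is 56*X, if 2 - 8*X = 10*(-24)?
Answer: 1694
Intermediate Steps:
X = 121/4 (X = ¼ - 5*(-24)/4 = ¼ - ⅛*(-240) = ¼ + 30 = 121/4 ≈ 30.250)
56*X = 56*(121/4) = 1694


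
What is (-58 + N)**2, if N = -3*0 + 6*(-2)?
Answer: 4900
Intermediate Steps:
N = -12 (N = 0 - 12 = -12)
(-58 + N)**2 = (-58 - 12)**2 = (-70)**2 = 4900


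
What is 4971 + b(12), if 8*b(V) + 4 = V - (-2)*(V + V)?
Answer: 4978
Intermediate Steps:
b(V) = -½ + 5*V/8 (b(V) = -½ + (V - (-2)*(V + V))/8 = -½ + (V - (-2)*2*V)/8 = -½ + (V - (-4)*V)/8 = -½ + (V + 4*V)/8 = -½ + (5*V)/8 = -½ + 5*V/8)
4971 + b(12) = 4971 + (-½ + (5/8)*12) = 4971 + (-½ + 15/2) = 4971 + 7 = 4978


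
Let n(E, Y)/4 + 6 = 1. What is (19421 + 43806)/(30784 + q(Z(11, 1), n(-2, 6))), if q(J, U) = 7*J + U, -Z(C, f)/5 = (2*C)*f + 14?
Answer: 63227/29504 ≈ 2.1430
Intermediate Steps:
n(E, Y) = -20 (n(E, Y) = -24 + 4*1 = -24 + 4 = -20)
Z(C, f) = -70 - 10*C*f (Z(C, f) = -5*((2*C)*f + 14) = -5*(2*C*f + 14) = -5*(14 + 2*C*f) = -70 - 10*C*f)
q(J, U) = U + 7*J
(19421 + 43806)/(30784 + q(Z(11, 1), n(-2, 6))) = (19421 + 43806)/(30784 + (-20 + 7*(-70 - 10*11*1))) = 63227/(30784 + (-20 + 7*(-70 - 110))) = 63227/(30784 + (-20 + 7*(-180))) = 63227/(30784 + (-20 - 1260)) = 63227/(30784 - 1280) = 63227/29504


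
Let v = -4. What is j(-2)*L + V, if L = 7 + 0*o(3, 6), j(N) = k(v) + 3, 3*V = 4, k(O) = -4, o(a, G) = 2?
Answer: -17/3 ≈ -5.6667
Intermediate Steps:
V = 4/3 (V = (⅓)*4 = 4/3 ≈ 1.3333)
j(N) = -1 (j(N) = -4 + 3 = -1)
L = 7 (L = 7 + 0*2 = 7 + 0 = 7)
j(-2)*L + V = -1*7 + 4/3 = -7 + 4/3 = -17/3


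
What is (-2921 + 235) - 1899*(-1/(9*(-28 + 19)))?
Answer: -24385/9 ≈ -2709.4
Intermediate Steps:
(-2921 + 235) - 1899*(-1/(9*(-28 + 19))) = -2686 - 1899/((-9*(-9))) = -2686 - 1899/81 = -2686 - 1899*1/81 = -2686 - 211/9 = -24385/9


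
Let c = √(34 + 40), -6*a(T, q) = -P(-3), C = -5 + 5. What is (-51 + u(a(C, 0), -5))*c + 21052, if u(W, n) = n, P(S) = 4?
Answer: 21052 - 56*√74 ≈ 20570.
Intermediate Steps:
C = 0
a(T, q) = ⅔ (a(T, q) = -(-1)*4/6 = -⅙*(-4) = ⅔)
c = √74 ≈ 8.6023
(-51 + u(a(C, 0), -5))*c + 21052 = (-51 - 5)*√74 + 21052 = -56*√74 + 21052 = 21052 - 56*√74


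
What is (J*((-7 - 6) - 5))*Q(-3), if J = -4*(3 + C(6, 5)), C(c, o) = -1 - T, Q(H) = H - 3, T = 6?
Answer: 1728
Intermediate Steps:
Q(H) = -3 + H
C(c, o) = -7 (C(c, o) = -1 - 1*6 = -1 - 6 = -7)
J = 16 (J = -4*(3 - 7) = -4*(-4) = 16)
(J*((-7 - 6) - 5))*Q(-3) = (16*((-7 - 6) - 5))*(-3 - 3) = (16*(-13 - 5))*(-6) = (16*(-18))*(-6) = -288*(-6) = 1728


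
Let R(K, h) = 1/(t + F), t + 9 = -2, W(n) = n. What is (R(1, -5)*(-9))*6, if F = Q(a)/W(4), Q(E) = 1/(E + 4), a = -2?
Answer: 144/29 ≈ 4.9655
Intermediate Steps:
t = -11 (t = -9 - 2 = -11)
Q(E) = 1/(4 + E)
F = ⅛ (F = 1/((4 - 2)*4) = (¼)/2 = (½)*(¼) = ⅛ ≈ 0.12500)
R(K, h) = -8/87 (R(K, h) = 1/(-11 + ⅛) = 1/(-87/8) = -8/87)
(R(1, -5)*(-9))*6 = -8/87*(-9)*6 = (24/29)*6 = 144/29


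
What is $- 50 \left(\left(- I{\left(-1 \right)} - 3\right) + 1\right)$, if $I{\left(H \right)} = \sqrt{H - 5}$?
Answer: $100 + 50 i \sqrt{6} \approx 100.0 + 122.47 i$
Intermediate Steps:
$I{\left(H \right)} = \sqrt{-5 + H}$
$- 50 \left(\left(- I{\left(-1 \right)} - 3\right) + 1\right) = - 50 \left(\left(- \sqrt{-5 - 1} - 3\right) + 1\right) = - 50 \left(\left(- \sqrt{-6} - 3\right) + 1\right) = - 50 \left(\left(- i \sqrt{6} - 3\right) + 1\right) = - 50 \left(\left(-3 - i \sqrt{6}\right) + 1\right) = - 50 \left(-2 - i \sqrt{6}\right) = 100 + 50 i \sqrt{6}$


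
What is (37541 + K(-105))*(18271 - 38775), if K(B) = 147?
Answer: -772754752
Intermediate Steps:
(37541 + K(-105))*(18271 - 38775) = (37541 + 147)*(18271 - 38775) = 37688*(-20504) = -772754752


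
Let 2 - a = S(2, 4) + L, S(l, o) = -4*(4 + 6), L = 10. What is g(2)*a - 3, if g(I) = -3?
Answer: -99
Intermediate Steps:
S(l, o) = -40 (S(l, o) = -4*10 = -40)
a = 32 (a = 2 - (-40 + 10) = 2 - 1*(-30) = 2 + 30 = 32)
g(2)*a - 3 = -3*32 - 3 = -96 - 3 = -99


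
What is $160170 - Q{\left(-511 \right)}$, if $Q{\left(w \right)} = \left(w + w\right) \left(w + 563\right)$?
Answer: $213314$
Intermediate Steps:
$Q{\left(w \right)} = 2 w \left(563 + w\right)$
$160170 - Q{\left(-511 \right)} = 160170 - 2 \left(-511\right) \left(563 - 511\right) = 160170 - 2 \left(-511\right) 52 = 160170 - -53144 = 160170 + 53144 = 213314$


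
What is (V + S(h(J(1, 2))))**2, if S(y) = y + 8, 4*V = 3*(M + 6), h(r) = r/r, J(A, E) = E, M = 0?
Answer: 729/4 ≈ 182.25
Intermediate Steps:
h(r) = 1
V = 9/2 (V = (3*(0 + 6))/4 = (3*6)/4 = (1/4)*18 = 9/2 ≈ 4.5000)
S(y) = 8 + y
(V + S(h(J(1, 2))))**2 = (9/2 + (8 + 1))**2 = (9/2 + 9)**2 = (27/2)**2 = 729/4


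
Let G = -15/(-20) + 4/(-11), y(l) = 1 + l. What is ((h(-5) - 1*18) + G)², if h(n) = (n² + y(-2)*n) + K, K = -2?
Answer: 208849/1936 ≈ 107.88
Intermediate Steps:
h(n) = -2 + n² - n (h(n) = (n² + (1 - 2)*n) - 2 = (n² - n) - 2 = -2 + n² - n)
G = 17/44 (G = -15*(-1/20) + 4*(-1/11) = ¾ - 4/11 = 17/44 ≈ 0.38636)
((h(-5) - 1*18) + G)² = (((-2 + (-5)² - 1*(-5)) - 1*18) + 17/44)² = (((-2 + 25 + 5) - 18) + 17/44)² = ((28 - 18) + 17/44)² = (10 + 17/44)² = (457/44)² = 208849/1936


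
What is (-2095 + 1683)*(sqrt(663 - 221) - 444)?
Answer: 182928 - 412*sqrt(442) ≈ 1.7427e+5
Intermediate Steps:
(-2095 + 1683)*(sqrt(663 - 221) - 444) = -412*(sqrt(442) - 444) = -412*(-444 + sqrt(442)) = 182928 - 412*sqrt(442)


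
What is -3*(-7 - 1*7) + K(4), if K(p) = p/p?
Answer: 43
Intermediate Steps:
K(p) = 1
-3*(-7 - 1*7) + K(4) = -3*(-7 - 1*7) + 1 = -3*(-7 - 7) + 1 = -3*(-14) + 1 = 42 + 1 = 43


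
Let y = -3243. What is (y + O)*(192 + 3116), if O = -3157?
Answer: -21171200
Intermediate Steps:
(y + O)*(192 + 3116) = (-3243 - 3157)*(192 + 3116) = -6400*3308 = -21171200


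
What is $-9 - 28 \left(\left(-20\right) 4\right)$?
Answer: $2231$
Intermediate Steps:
$-9 - 28 \left(\left(-20\right) 4\right) = -9 - -2240 = -9 + 2240 = 2231$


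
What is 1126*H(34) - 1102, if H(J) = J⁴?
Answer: 1504713234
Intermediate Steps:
1126*H(34) - 1102 = 1126*34⁴ - 1102 = 1126*1336336 - 1102 = 1504714336 - 1102 = 1504713234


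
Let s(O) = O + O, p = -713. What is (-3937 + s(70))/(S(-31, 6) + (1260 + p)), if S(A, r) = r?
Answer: -3797/553 ≈ -6.8662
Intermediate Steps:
s(O) = 2*O
(-3937 + s(70))/(S(-31, 6) + (1260 + p)) = (-3937 + 2*70)/(6 + (1260 - 713)) = (-3937 + 140)/(6 + 547) = -3797/553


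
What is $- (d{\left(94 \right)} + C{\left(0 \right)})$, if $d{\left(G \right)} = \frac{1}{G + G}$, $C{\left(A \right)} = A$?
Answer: $- \frac{1}{188} \approx -0.0053191$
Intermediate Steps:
$d{\left(G \right)} = \frac{1}{2 G}$
$- (d{\left(94 \right)} + C{\left(0 \right)}) = - (\frac{1}{2 \cdot 94} + 0) = - (\frac{1}{2} \cdot \frac{1}{94} + 0) = - (\frac{1}{188} + 0) = \left(-1\right) \frac{1}{188} = - \frac{1}{188}$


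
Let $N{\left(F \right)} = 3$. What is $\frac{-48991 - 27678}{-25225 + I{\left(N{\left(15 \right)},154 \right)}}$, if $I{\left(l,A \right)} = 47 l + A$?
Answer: $\frac{76669}{24930} \approx 3.0754$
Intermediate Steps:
$I{\left(l,A \right)} = A + 47 l$
$\frac{-48991 - 27678}{-25225 + I{\left(N{\left(15 \right)},154 \right)}} = \frac{-48991 - 27678}{-25225 + \left(154 + 47 \cdot 3\right)} = - \frac{76669}{-25225 + \left(154 + 141\right)} = - \frac{76669}{-25225 + 295} = - \frac{76669}{-24930} = \left(-76669\right) \left(- \frac{1}{24930}\right) = \frac{76669}{24930}$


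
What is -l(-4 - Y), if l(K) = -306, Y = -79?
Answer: 306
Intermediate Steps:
-l(-4 - Y) = -1*(-306) = 306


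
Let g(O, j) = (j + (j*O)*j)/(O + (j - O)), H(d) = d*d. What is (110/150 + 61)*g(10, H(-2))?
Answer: 37966/15 ≈ 2531.1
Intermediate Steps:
H(d) = d**2
g(O, j) = (j + O*j**2)/j (g(O, j) = (j + (O*j)*j)/j = (j + O*j**2)/j)
(110/150 + 61)*g(10, H(-2)) = (110/150 + 61)*(1 + 10*(-2)**2) = (110*(1/150) + 61)*(1 + 10*4) = (11/15 + 61)*(1 + 40) = (926/15)*41 = 37966/15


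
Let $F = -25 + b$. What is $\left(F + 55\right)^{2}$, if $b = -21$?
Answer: $81$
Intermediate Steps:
$F = -46$ ($F = -25 - 21 = -46$)
$\left(F + 55\right)^{2} = \left(-46 + 55\right)^{2} = 9^{2} = 81$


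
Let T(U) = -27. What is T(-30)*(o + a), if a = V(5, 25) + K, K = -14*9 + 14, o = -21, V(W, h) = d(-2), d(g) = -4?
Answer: 3699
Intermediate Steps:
V(W, h) = -4
K = -112 (K = -126 + 14 = -112)
a = -116 (a = -4 - 112 = -116)
T(-30)*(o + a) = -27*(-21 - 116) = -27*(-137) = 3699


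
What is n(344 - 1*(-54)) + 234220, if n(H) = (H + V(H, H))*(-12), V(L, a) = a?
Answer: 224668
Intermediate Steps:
n(H) = -24*H (n(H) = (H + H)*(-12) = (2*H)*(-12) = -24*H)
n(344 - 1*(-54)) + 234220 = -24*(344 - 1*(-54)) + 234220 = -24*(344 + 54) + 234220 = -24*398 + 234220 = -9552 + 234220 = 224668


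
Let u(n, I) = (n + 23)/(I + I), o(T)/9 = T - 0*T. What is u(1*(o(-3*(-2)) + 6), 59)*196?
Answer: 8134/59 ≈ 137.86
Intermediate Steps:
o(T) = 9*T (o(T) = 9*(T - 0*T) = 9*(T - 1*0) = 9*(T + 0) = 9*T)
u(n, I) = (23 + n)/(2*I) (u(n, I) = (23 + n)/((2*I)) = (23 + n)*(1/(2*I)) = (23 + n)/(2*I))
u(1*(o(-3*(-2)) + 6), 59)*196 = ((1/2)*(23 + 1*(9*(-3*(-2)) + 6))/59)*196 = ((1/2)*(1/59)*(23 + 1*(9*6 + 6)))*196 = ((1/2)*(1/59)*(23 + 1*(54 + 6)))*196 = ((1/2)*(1/59)*(23 + 1*60))*196 = ((1/2)*(1/59)*(23 + 60))*196 = ((1/2)*(1/59)*83)*196 = (83/118)*196 = 8134/59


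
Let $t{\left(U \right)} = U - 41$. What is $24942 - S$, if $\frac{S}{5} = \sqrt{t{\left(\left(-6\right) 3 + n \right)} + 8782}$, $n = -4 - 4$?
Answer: $24942 - 5 \sqrt{8715} \approx 24475.0$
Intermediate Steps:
$n = -8$ ($n = -4 - 4 = -8$)
$t{\left(U \right)} = -41 + U$
$S = 5 \sqrt{8715}$ ($S = 5 \sqrt{\left(-41 - 26\right) + 8782} = 5 \sqrt{-67 + 8782} = 5 \sqrt{8715} \approx 466.77$)
$24942 - S = 24942 - 5 \sqrt{8715}$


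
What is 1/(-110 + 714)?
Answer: 1/604 ≈ 0.0016556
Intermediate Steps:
1/(-110 + 714) = 1/604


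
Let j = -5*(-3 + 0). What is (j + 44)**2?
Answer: 3481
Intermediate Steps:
j = 15 (j = -5*(-3) = 15)
(j + 44)**2 = (15 + 44)**2 = 59**2 = 3481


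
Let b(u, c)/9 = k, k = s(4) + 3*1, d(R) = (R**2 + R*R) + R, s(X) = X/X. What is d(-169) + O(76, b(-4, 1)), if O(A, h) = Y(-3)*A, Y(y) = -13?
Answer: 55965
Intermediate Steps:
s(X) = 1
d(R) = R + 2*R**2 (d(R) = (R**2 + R**2) + R = 2*R**2 + R = R + 2*R**2)
k = 4 (k = 1 + 3*1 = 1 + 3 = 4)
b(u, c) = 36 (b(u, c) = 9*4 = 36)
O(A, h) = -13*A
d(-169) + O(76, b(-4, 1)) = -169*(1 + 2*(-169)) - 13*76 = -169*(1 - 338) - 988 = -169*(-337) - 988 = 56953 - 988 = 55965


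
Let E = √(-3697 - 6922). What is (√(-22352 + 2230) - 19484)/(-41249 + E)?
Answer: (19484 - I*√20122)/(41249 - I*√10619) ≈ 0.47236 - 0.0022589*I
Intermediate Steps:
E = I*√10619 (E = √(-10619) = I*√10619 ≈ 103.05*I)
(√(-22352 + 2230) - 19484)/(-41249 + E) = (√(-22352 + 2230) - 19484)/(-41249 + I*√10619) = (√(-20122) - 19484)/(-41249 + I*√10619) = (I*√20122 - 19484)/(-41249 + I*√10619) = (-19484 + I*√20122)/(-41249 + I*√10619)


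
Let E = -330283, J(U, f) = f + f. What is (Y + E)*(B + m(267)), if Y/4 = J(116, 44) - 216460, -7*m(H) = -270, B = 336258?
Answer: -2814935812596/7 ≈ -4.0213e+11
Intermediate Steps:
m(H) = 270/7 (m(H) = -1/7*(-270) = 270/7)
J(U, f) = 2*f
Y = -865488 (Y = 4*(2*44 - 216460) = 4*(88 - 216460) = 4*(-216372) = -865488)
(Y + E)*(B + m(267)) = (-865488 - 330283)*(336258 + 270/7) = -1195771*2354076/7 = -2814935812596/7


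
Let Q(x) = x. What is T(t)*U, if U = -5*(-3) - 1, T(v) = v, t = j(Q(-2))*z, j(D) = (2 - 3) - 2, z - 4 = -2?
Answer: -84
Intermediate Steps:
z = 2 (z = 4 - 2 = 2)
j(D) = -3 (j(D) = -1 - 2 = -3)
t = -6 (t = -3*2 = -6)
U = 14 (U = 15 - 1 = 14)
T(t)*U = -6*14 = -84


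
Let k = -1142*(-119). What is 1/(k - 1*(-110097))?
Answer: 1/245995 ≈ 4.0651e-6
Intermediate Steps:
k = 135898
1/(k - 1*(-110097)) = 1/(135898 - 1*(-110097)) = 1/(135898 + 110097) = 1/245995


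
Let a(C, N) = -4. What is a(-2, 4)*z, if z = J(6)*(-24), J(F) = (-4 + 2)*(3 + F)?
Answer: -1728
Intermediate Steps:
J(F) = -6 - 2*F (J(F) = -2*(3 + F) = -6 - 2*F)
z = 432 (z = (-6 - 2*6)*(-24) = (-6 - 12)*(-24) = -18*(-24) = 432)
a(-2, 4)*z = -4*432 = -1728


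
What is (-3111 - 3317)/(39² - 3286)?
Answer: 6428/1765 ≈ 3.6419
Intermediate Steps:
(-3111 - 3317)/(39² - 3286) = -6428/(1521 - 3286) = -6428/(-1765) = -6428*(-1/1765) = 6428/1765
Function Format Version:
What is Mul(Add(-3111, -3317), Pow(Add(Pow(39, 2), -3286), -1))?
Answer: Rational(6428, 1765) ≈ 3.6419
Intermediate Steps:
Mul(Add(-3111, -3317), Pow(Add(Pow(39, 2), -3286), -1)) = Mul(-6428, Pow(Add(1521, -3286), -1)) = Mul(-6428, Pow(-1765, -1)) = Mul(-6428, Rational(-1, 1765)) = Rational(6428, 1765)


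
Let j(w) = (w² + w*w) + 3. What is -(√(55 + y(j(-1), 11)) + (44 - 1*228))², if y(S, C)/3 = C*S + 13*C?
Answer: -34505 + 368*√649 ≈ -25130.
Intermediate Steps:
j(w) = 3 + 2*w² (j(w) = (w² + w²) + 3 = 2*w² + 3 = 3 + 2*w²)
y(S, C) = 39*C + 3*C*S (y(S, C) = 3*(C*S + 13*C) = 3*(13*C + C*S) = 39*C + 3*C*S)
-(√(55 + y(j(-1), 11)) + (44 - 1*228))² = -(√(55 + 3*11*(13 + (3 + 2*(-1)²))) + (44 - 1*228))² = -(√(55 + 3*11*(13 + (3 + 2*1))) + (44 - 228))² = -(√(55 + 3*11*(13 + (3 + 2))) - 184)² = -(√(55 + 3*11*(13 + 5)) - 184)² = -(√(55 + 3*11*18) - 184)² = -(√(55 + 594) - 184)² = -(√649 - 184)² = -(-184 + √649)²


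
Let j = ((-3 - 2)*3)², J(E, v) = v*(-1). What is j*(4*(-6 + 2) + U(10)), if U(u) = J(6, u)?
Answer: -5850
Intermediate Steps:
J(E, v) = -v
j = 225 (j = (-5*3)² = (-15)² = 225)
U(u) = -u
j*(4*(-6 + 2) + U(10)) = 225*(4*(-6 + 2) - 1*10) = 225*(4*(-4) - 10) = 225*(-16 - 10) = 225*(-26) = -5850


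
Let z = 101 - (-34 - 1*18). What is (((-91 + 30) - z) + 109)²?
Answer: 11025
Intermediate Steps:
z = 153 (z = 101 - (-34 - 18) = 101 - 1*(-52) = 101 + 52 = 153)
(((-91 + 30) - z) + 109)² = (((-91 + 30) - 1*153) + 109)² = ((-61 - 153) + 109)² = (-214 + 109)² = (-105)² = 11025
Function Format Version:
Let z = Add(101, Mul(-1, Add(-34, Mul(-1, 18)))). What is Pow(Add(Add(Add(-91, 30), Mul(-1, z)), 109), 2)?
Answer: 11025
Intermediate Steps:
z = 153 (z = Add(101, Mul(-1, Add(-34, -18))) = Add(101, Mul(-1, -52)) = Add(101, 52) = 153)
Pow(Add(Add(Add(-91, 30), Mul(-1, z)), 109), 2) = Pow(Add(Add(Add(-91, 30), Mul(-1, 153)), 109), 2) = Pow(Add(Add(-61, -153), 109), 2) = Pow(Add(-214, 109), 2) = Pow(-105, 2) = 11025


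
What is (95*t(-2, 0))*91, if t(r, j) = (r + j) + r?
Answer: -34580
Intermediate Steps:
t(r, j) = j + 2*r (t(r, j) = (j + r) + r = j + 2*r)
(95*t(-2, 0))*91 = (95*(0 + 2*(-2)))*91 = (95*(0 - 4))*91 = (95*(-4))*91 = -380*91 = -34580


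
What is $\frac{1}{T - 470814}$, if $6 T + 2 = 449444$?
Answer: $- \frac{1}{395907} \approx -2.5258 \cdot 10^{-6}$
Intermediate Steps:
$T = 74907$ ($T = - \frac{1}{3} + \frac{1}{6} \cdot 449444 = - \frac{1}{3} + \frac{224722}{3} = 74907$)
$\frac{1}{T - 470814} = \frac{1}{74907 - 470814} = \frac{1}{-395907} = - \frac{1}{395907}$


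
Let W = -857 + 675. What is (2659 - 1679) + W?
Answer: 798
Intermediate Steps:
W = -182
(2659 - 1679) + W = (2659 - 1679) - 182 = 980 - 182 = 798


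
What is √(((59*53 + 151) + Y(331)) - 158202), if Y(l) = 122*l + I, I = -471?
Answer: I*√115013 ≈ 339.14*I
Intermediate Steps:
Y(l) = -471 + 122*l (Y(l) = 122*l - 471 = -471 + 122*l)
√(((59*53 + 151) + Y(331)) - 158202) = √(((59*53 + 151) + (-471 + 122*331)) - 158202) = √(((3127 + 151) + (-471 + 40382)) - 158202) = √((3278 + 39911) - 158202) = √(43189 - 158202) = √(-115013) = I*√115013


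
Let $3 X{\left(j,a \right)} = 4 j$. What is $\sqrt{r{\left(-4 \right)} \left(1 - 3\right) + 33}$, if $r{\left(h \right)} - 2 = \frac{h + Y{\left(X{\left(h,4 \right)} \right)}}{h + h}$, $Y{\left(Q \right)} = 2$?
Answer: $\frac{\sqrt{114}}{2} \approx 5.3385$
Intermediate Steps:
$X{\left(j,a \right)} = \frac{4 j}{3}$
$r{\left(h \right)} = 2 + \frac{2 + h}{2 h}$ ($r{\left(h \right)} = 2 + \frac{h + 2}{h + h} = 2 + \frac{2 + h}{2 h}$)
$\sqrt{r{\left(-4 \right)} \left(1 - 3\right) + 33} = \sqrt{\left(\frac{5}{2} + \frac{1}{-4}\right) \left(1 - 3\right) + 33} = \sqrt{\left(\frac{5}{2} - \frac{1}{4}\right) \left(-2\right) + 33} = \sqrt{\frac{9}{4} \left(-2\right) + 33} = \sqrt{- \frac{9}{2} + 33} = \sqrt{\frac{57}{2}} = \frac{\sqrt{114}}{2}$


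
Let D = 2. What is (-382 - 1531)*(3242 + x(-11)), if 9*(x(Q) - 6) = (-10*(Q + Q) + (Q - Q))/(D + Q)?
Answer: -502866484/81 ≈ -6.2082e+6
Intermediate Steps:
x(Q) = 6 - 20*Q/(9*(2 + Q)) (x(Q) = 6 + ((-10*(Q + Q) + (Q - Q))/(2 + Q))/9 = 6 + ((-20*Q + 0)/(2 + Q))/9 = 6 + ((-20*Q)/(2 + Q))/9 = 6 + (-20*Q/(2 + Q))/9 = 6 - 20*Q/(9*(2 + Q)))
(-382 - 1531)*(3242 + x(-11)) = (-382 - 1531)*(3242 + 2*(54 + 17*(-11))/(9*(2 - 11))) = -1913*(3242 + (2/9)*(54 - 187)/(-9)) = -1913*(3242 + (2/9)*(-⅑)*(-133)) = -1913*(3242 + 266/81) = -1913*262868/81 = -502866484/81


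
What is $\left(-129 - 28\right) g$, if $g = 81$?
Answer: $-12717$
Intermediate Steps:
$\left(-129 - 28\right) g = \left(-129 - 28\right) 81 = \left(-157\right) 81 = -12717$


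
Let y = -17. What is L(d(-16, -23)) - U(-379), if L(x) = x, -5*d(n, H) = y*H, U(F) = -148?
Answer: 349/5 ≈ 69.800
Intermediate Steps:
d(n, H) = 17*H/5 (d(n, H) = -(-17)*H/5 = 17*H/5)
L(d(-16, -23)) - U(-379) = (17/5)*(-23) - 1*(-148) = -391/5 + 148 = 349/5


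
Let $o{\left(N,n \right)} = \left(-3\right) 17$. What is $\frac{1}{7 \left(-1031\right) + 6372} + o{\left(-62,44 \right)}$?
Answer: $- \frac{43096}{845} \approx -51.001$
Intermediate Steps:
$o{\left(N,n \right)} = -51$
$\frac{1}{7 \left(-1031\right) + 6372} + o{\left(-62,44 \right)} = \frac{1}{7 \left(-1031\right) + 6372} - 51 = \frac{1}{-7217 + 6372} - 51 = \frac{1}{-845} - 51 = - \frac{1}{845} - 51 = - \frac{43096}{845}$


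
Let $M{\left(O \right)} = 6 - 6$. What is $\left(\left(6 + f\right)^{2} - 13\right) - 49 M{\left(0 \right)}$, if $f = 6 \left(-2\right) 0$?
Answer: $23$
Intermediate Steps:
$M{\left(O \right)} = 0$ ($M{\left(O \right)} = 6 - 6 = 0$)
$f = 0$ ($f = \left(-12\right) 0 = 0$)
$\left(\left(6 + f\right)^{2} - 13\right) - 49 M{\left(0 \right)} = \left(\left(6 + 0\right)^{2} - 13\right) - 0 = \left(6^{2} - 13\right) + 0 = \left(36 - 13\right) + 0 = 23 + 0 = 23$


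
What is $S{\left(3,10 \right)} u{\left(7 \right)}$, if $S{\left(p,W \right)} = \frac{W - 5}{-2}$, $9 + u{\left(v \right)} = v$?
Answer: $5$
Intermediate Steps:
$u{\left(v \right)} = -9 + v$
$S{\left(p,W \right)} = \frac{5}{2} - \frac{W}{2}$ ($S{\left(p,W \right)} = \left(W - 5\right) \left(- \frac{1}{2}\right) = \left(-5 + W\right) \left(- \frac{1}{2}\right) = \frac{5}{2} - \frac{W}{2}$)
$S{\left(3,10 \right)} u{\left(7 \right)} = \left(\frac{5}{2} - 5\right) \left(-9 + 7\right) = \left(\frac{5}{2} - 5\right) \left(-2\right) = \left(- \frac{5}{2}\right) \left(-2\right) = 5$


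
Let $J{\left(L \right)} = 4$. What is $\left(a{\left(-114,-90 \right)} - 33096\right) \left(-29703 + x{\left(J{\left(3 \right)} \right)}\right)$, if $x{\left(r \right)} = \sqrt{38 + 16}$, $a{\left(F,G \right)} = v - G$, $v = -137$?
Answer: $984446529 - 99429 \sqrt{6} \approx 9.842 \cdot 10^{8}$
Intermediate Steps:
$a{\left(F,G \right)} = -137 - G$
$x{\left(r \right)} = 3 \sqrt{6}$ ($x{\left(r \right)} = \sqrt{54} = 3 \sqrt{6}$)
$\left(a{\left(-114,-90 \right)} - 33096\right) \left(-29703 + x{\left(J{\left(3 \right)} \right)}\right) = \left(\left(-137 - -90\right) - 33096\right) \left(-29703 + 3 \sqrt{6}\right) = \left(\left(-137 + 90\right) - 33096\right) \left(-29703 + 3 \sqrt{6}\right) = \left(-47 - 33096\right) \left(-29703 + 3 \sqrt{6}\right) = - 33143 \left(-29703 + 3 \sqrt{6}\right) = 984446529 - 99429 \sqrt{6}$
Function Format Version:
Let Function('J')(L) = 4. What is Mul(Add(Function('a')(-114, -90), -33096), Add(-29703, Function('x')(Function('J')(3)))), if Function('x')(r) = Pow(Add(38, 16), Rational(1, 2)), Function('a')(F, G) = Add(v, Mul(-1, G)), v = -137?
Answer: Add(984446529, Mul(-99429, Pow(6, Rational(1, 2)))) ≈ 9.8420e+8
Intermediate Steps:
Function('a')(F, G) = Add(-137, Mul(-1, G))
Function('x')(r) = Mul(3, Pow(6, Rational(1, 2))) (Function('x')(r) = Pow(54, Rational(1, 2)) = Mul(3, Pow(6, Rational(1, 2))))
Mul(Add(Function('a')(-114, -90), -33096), Add(-29703, Function('x')(Function('J')(3)))) = Mul(Add(Add(-137, Mul(-1, -90)), -33096), Add(-29703, Mul(3, Pow(6, Rational(1, 2))))) = Mul(Add(Add(-137, 90), -33096), Add(-29703, Mul(3, Pow(6, Rational(1, 2))))) = Mul(Add(-47, -33096), Add(-29703, Mul(3, Pow(6, Rational(1, 2))))) = Mul(-33143, Add(-29703, Mul(3, Pow(6, Rational(1, 2))))) = Add(984446529, Mul(-99429, Pow(6, Rational(1, 2))))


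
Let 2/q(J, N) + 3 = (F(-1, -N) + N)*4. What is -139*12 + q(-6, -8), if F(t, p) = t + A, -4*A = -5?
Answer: -28357/17 ≈ -1668.1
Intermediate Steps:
A = 5/4 (A = -¼*(-5) = 5/4 ≈ 1.2500)
F(t, p) = 5/4 + t (F(t, p) = t + 5/4 = 5/4 + t)
q(J, N) = 2/(-2 + 4*N) (q(J, N) = 2/(-3 + ((5/4 - 1) + N)*4) = 2/(-3 + (¼ + N)*4) = 2/(-3 + (1 + 4*N)) = 2/(-2 + 4*N))
-139*12 + q(-6, -8) = -139*12 + 1/(-1 + 2*(-8)) = -1668 + 1/(-1 - 16) = -1668 + 1/(-17) = -1668 - 1/17 = -28357/17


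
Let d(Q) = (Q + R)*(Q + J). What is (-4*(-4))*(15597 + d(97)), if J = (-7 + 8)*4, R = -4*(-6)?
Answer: 445088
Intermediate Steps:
R = 24
J = 4 (J = 1*4 = 4)
d(Q) = (4 + Q)*(24 + Q) (d(Q) = (Q + 24)*(Q + 4) = (24 + Q)*(4 + Q) = (4 + Q)*(24 + Q))
(-4*(-4))*(15597 + d(97)) = (-4*(-4))*(15597 + (96 + 97² + 28*97)) = 16*(15597 + (96 + 9409 + 2716)) = 16*(15597 + 12221) = 16*27818 = 445088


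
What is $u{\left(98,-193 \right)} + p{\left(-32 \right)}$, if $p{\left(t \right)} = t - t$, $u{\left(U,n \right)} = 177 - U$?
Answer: $79$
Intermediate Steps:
$p{\left(t \right)} = 0$
$u{\left(98,-193 \right)} + p{\left(-32 \right)} = \left(177 - 98\right) + 0 = 79 + 0 = 79$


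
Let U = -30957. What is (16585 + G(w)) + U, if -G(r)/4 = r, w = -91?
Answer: -14008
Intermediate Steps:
G(r) = -4*r
(16585 + G(w)) + U = (16585 - 4*(-91)) - 30957 = (16585 + 364) - 30957 = 16949 - 30957 = -14008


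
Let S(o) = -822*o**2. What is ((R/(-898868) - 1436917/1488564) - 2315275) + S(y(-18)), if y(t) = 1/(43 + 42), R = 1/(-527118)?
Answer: -983174640801730948543216891/424646827083447229800 ≈ -2.3153e+6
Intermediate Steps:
R = -1/527118 ≈ -1.8971e-6
y(t) = 1/85
((R/(-898868) - 1436917/1488564) - 2315275) + S(y(-18)) = ((-1/527118/(-898868) - 1436917/1488564) - 2315275) - 822*(1/85)**2 = ((-1/527118*(-1/898868) - 1436917*1/1488564) - 2315275) - 822*1/7225 = ((1/473809502424 - 1436917/1488564) - 2315275) - 822/7225 = (-56735410732758187/58774647347189928 - 2315275) - 822/7225 = -136079528372175893308387/58774647347189928 - 822/7225 = -983174640801730948543216891/424646827083447229800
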